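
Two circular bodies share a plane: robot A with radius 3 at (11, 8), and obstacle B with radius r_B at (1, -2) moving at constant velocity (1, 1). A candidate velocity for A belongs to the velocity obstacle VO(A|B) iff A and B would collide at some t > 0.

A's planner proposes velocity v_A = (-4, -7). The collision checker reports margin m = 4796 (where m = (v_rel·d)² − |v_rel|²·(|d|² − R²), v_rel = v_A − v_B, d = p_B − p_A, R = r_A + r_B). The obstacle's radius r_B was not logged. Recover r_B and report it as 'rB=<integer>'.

m = 4796
d = (-10, -10);  v_rel = (-5, -8),  |v_rel|² = 89
v_rel×d = (-5)·(-10) − (-8)·(-10) = -30
since m = R²·89 − (-30)²:  R² = (900 + 4796) / 89 = 64
R = √64 = 8  ⇒  r_B = 8 − 3 = 5

rB=5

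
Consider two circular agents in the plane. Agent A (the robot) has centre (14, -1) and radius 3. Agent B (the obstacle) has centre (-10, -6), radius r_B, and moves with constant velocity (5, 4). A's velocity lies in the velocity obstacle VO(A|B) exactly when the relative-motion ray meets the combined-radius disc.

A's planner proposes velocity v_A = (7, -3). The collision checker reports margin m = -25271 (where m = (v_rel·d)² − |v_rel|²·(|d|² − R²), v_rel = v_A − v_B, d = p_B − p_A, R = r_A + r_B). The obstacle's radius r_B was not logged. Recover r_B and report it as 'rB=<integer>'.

m = -25271
d = (-24, -5);  v_rel = (2, -7),  |v_rel|² = 53
v_rel×d = (2)·(-5) − (-7)·(-24) = -178
since m = R²·53 − (-178)²:  R² = (31684 + -25271) / 53 = 121
R = √121 = 11  ⇒  r_B = 11 − 3 = 8

rB=8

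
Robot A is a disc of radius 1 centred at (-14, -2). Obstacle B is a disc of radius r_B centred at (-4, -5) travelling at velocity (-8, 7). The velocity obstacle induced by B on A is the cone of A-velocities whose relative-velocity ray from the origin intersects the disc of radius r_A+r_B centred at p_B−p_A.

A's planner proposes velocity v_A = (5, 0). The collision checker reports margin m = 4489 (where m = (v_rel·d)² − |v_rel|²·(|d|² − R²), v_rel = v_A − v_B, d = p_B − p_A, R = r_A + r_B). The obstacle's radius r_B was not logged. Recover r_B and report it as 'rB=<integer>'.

m = 4489
d = (10, -3);  v_rel = (13, -7),  |v_rel|² = 218
v_rel×d = (13)·(-3) − (-7)·(10) = 31
since m = R²·218 − 31²:  R² = (961 + 4489) / 218 = 25
R = √25 = 5  ⇒  r_B = 5 − 1 = 4

rB=4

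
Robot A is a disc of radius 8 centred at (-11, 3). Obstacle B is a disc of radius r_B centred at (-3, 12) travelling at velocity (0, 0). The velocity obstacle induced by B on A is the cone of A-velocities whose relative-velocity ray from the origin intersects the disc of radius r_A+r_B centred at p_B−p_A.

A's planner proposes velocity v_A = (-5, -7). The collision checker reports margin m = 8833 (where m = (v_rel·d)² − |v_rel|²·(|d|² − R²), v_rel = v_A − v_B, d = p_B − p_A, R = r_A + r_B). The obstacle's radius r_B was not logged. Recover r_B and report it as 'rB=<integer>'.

m = 8833
d = (8, 9);  v_rel = (-5, -7),  |v_rel|² = 74
v_rel×d = (-5)·(9) − (-7)·(8) = 11
since m = R²·74 − 11²:  R² = (121 + 8833) / 74 = 121
R = √121 = 11  ⇒  r_B = 11 − 8 = 3

rB=3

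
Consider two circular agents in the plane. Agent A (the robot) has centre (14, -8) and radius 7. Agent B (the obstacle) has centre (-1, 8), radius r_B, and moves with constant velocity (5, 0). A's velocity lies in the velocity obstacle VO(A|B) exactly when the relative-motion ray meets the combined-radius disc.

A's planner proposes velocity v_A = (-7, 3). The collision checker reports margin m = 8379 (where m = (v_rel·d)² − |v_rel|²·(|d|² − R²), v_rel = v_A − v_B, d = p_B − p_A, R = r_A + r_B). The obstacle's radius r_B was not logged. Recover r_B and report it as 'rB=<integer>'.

m = 8379
d = (-15, 16);  v_rel = (-12, 3),  |v_rel|² = 153
v_rel×d = (-12)·(16) − (3)·(-15) = -147
since m = R²·153 − (-147)²:  R² = (21609 + 8379) / 153 = 196
R = √196 = 14  ⇒  r_B = 14 − 7 = 7

rB=7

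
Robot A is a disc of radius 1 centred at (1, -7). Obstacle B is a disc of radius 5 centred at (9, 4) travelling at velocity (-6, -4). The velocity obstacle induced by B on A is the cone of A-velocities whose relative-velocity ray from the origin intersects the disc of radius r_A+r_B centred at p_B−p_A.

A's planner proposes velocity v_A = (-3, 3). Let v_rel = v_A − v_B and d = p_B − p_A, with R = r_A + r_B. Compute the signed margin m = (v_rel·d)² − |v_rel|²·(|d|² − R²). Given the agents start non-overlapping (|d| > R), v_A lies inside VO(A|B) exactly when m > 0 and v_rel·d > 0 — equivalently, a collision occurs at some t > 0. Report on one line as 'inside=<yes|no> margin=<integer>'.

d = (8, 11),  |d|² = 185;  R = 1+5 = 6,  c = 185−6² = 149
v_rel = (3, 7),  |v_rel|² = 58;  v_rel·d = (3)·(8) + (7)·(11) = 101
58·t² − 202·t + 149 = 0  ⇒  m = 101² − 58·149 = 1559
m = 1559 > 0,  v_rel·d = 101 > 0  ⇒  inside

inside=yes margin=1559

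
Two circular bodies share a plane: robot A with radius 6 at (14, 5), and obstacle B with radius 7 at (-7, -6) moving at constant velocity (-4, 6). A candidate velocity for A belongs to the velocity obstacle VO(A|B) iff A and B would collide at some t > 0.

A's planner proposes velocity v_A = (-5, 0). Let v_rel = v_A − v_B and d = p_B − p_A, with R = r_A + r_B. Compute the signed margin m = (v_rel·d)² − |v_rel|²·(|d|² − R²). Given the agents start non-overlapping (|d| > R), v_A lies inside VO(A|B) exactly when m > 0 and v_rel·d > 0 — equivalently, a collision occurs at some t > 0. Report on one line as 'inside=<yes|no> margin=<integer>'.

d = (-21, -11),  |d|² = 562;  R = 6+7 = 13,  c = 562−13² = 393
v_rel = (-1, -6),  |v_rel|² = 37;  v_rel·d = (-1)·(-21) + (-6)·(-11) = 87
37·t² − 174·t + 393 = 0  ⇒  m = 87² − 37·393 = -6972
m = -6972 < 0,  v_rel·d = 87 > 0  ⇒  outside

inside=no margin=-6972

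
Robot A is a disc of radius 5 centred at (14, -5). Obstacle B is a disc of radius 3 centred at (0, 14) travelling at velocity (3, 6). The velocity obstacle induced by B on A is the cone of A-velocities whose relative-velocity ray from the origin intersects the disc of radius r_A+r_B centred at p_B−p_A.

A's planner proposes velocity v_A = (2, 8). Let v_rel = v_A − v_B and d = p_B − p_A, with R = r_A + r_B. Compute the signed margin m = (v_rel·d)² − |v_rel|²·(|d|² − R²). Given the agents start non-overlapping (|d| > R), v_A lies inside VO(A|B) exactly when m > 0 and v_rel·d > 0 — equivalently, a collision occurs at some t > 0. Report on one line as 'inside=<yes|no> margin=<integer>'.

d = (-14, 19),  |d|² = 557;  R = 5+3 = 8,  c = 557−8² = 493
v_rel = (-1, 2),  |v_rel|² = 5;  v_rel·d = (-1)·(-14) + (2)·(19) = 52
5·t² − 104·t + 493 = 0  ⇒  m = 52² − 5·493 = 239
m = 239 > 0,  v_rel·d = 52 > 0  ⇒  inside

inside=yes margin=239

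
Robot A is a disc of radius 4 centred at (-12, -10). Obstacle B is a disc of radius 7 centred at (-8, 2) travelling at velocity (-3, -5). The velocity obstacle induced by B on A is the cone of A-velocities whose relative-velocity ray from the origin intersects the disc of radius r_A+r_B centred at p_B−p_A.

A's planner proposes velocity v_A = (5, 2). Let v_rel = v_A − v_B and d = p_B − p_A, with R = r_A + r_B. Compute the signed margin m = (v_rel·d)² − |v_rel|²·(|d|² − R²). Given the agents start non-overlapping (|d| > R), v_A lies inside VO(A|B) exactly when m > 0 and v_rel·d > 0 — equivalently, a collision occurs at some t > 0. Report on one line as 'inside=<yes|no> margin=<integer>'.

d = (4, 12),  |d|² = 160;  R = 4+7 = 11,  c = 160−11² = 39
v_rel = (8, 7),  |v_rel|² = 113;  v_rel·d = (8)·(4) + (7)·(12) = 116
113·t² − 232·t + 39 = 0  ⇒  m = 116² − 113·39 = 9049
m = 9049 > 0,  v_rel·d = 116 > 0  ⇒  inside

inside=yes margin=9049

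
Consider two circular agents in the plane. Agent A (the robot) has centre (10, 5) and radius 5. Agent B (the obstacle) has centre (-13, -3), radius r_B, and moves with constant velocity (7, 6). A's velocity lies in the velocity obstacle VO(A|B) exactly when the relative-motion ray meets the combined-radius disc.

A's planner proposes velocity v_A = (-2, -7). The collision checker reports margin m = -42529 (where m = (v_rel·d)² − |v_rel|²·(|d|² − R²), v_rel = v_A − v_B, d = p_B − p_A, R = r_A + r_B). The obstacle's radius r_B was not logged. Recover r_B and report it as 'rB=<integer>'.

m = -42529
d = (-23, -8);  v_rel = (-9, -13),  |v_rel|² = 250
v_rel×d = (-9)·(-8) − (-13)·(-23) = -227
since m = R²·250 − (-227)²:  R² = (51529 + -42529) / 250 = 36
R = √36 = 6  ⇒  r_B = 6 − 5 = 1

rB=1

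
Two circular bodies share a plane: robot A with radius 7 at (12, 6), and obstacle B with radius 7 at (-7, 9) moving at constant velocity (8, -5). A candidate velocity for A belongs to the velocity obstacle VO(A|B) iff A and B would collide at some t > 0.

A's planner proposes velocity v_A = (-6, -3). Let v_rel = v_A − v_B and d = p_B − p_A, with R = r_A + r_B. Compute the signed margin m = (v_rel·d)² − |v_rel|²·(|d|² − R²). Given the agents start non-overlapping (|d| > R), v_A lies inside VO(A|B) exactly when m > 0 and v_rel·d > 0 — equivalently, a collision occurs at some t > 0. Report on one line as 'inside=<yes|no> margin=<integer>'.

d = (-19, 3),  |d|² = 370;  R = 7+7 = 14,  c = 370−14² = 174
v_rel = (-14, 2),  |v_rel|² = 200;  v_rel·d = (-14)·(-19) + (2)·(3) = 272
200·t² − 544·t + 174 = 0  ⇒  m = 272² − 200·174 = 39184
m = 39184 > 0,  v_rel·d = 272 > 0  ⇒  inside

inside=yes margin=39184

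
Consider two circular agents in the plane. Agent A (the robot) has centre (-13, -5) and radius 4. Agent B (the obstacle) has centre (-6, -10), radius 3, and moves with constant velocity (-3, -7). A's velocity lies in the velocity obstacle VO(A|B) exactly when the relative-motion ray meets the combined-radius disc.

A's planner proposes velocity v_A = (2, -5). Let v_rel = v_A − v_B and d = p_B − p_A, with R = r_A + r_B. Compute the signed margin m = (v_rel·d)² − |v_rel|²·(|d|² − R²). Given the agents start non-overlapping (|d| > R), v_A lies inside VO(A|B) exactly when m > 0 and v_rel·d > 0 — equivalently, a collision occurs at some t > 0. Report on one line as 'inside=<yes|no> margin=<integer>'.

d = (7, -5),  |d|² = 74;  R = 4+3 = 7,  c = 74−7² = 25
v_rel = (5, 2),  |v_rel|² = 29;  v_rel·d = (5)·(7) + (2)·(-5) = 25
29·t² − 50·t + 25 = 0  ⇒  m = 25² − 29·25 = -100
m = -100 < 0,  v_rel·d = 25 > 0  ⇒  outside

inside=no margin=-100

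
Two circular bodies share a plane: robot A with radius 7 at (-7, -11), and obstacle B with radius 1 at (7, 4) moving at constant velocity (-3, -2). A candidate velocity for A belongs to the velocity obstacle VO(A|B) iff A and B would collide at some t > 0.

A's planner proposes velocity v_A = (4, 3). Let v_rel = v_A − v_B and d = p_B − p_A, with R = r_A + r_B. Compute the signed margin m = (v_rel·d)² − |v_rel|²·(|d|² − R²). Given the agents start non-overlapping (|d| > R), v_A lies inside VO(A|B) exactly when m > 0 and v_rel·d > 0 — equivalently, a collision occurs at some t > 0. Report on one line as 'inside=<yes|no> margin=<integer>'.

d = (14, 15),  |d|² = 421;  R = 7+1 = 8,  c = 421−8² = 357
v_rel = (7, 5),  |v_rel|² = 74;  v_rel·d = (7)·(14) + (5)·(15) = 173
74·t² − 346·t + 357 = 0  ⇒  m = 173² − 74·357 = 3511
m = 3511 > 0,  v_rel·d = 173 > 0  ⇒  inside

inside=yes margin=3511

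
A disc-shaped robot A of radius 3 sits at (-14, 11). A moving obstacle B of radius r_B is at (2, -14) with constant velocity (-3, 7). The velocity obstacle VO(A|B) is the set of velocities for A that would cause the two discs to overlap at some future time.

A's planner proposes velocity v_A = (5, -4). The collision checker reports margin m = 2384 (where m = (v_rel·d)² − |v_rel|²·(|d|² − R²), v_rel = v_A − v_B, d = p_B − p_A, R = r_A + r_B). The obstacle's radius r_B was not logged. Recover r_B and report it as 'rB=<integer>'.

m = 2384
d = (16, -25);  v_rel = (8, -11),  |v_rel|² = 185
v_rel×d = (8)·(-25) − (-11)·(16) = -24
since m = R²·185 − (-24)²:  R² = (576 + 2384) / 185 = 16
R = √16 = 4  ⇒  r_B = 4 − 3 = 1

rB=1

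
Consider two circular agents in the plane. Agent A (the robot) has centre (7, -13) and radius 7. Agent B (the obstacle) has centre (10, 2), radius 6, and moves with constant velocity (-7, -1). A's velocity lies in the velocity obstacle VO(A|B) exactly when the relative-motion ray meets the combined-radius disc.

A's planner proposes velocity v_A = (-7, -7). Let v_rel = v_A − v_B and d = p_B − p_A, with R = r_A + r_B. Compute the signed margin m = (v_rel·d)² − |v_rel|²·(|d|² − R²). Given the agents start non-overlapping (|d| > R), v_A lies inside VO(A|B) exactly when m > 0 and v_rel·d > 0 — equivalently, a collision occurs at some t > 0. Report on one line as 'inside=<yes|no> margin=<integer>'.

d = (3, 15),  |d|² = 234;  R = 7+6 = 13,  c = 234−13² = 65
v_rel = (0, -6),  |v_rel|² = 36;  v_rel·d = (0)·(3) + (-6)·(15) = -90
36·t² + 180·t + 65 = 0  ⇒  m = (-90)² − 36·65 = 5760
m = 5760 > 0,  v_rel·d = -90 < 0  ⇒  outside

inside=no margin=5760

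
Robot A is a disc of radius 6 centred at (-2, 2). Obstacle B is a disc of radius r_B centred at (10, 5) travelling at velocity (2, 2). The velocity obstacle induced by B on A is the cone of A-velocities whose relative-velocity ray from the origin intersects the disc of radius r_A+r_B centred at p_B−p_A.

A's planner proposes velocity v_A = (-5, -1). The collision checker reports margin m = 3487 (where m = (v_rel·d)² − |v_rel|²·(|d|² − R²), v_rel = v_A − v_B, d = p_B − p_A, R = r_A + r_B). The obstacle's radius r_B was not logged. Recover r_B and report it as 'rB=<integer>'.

m = 3487
d = (12, 3);  v_rel = (-7, -3),  |v_rel|² = 58
v_rel×d = (-7)·(3) − (-3)·(12) = 15
since m = R²·58 − 15²:  R² = (225 + 3487) / 58 = 64
R = √64 = 8  ⇒  r_B = 8 − 6 = 2

rB=2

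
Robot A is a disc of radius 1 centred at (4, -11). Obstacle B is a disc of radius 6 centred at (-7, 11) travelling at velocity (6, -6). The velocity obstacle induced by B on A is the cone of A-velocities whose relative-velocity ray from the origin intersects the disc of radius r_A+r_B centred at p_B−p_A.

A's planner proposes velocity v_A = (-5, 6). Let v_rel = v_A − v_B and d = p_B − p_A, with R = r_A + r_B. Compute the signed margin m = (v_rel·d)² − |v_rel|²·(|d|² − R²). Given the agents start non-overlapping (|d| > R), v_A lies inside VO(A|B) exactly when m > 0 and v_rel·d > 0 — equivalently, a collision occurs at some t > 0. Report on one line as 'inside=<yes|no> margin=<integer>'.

d = (-11, 22),  |d|² = 605;  R = 1+6 = 7,  c = 605−7² = 556
v_rel = (-11, 12),  |v_rel|² = 265;  v_rel·d = (-11)·(-11) + (12)·(22) = 385
265·t² − 770·t + 556 = 0  ⇒  m = 385² − 265·556 = 885
m = 885 > 0,  v_rel·d = 385 > 0  ⇒  inside

inside=yes margin=885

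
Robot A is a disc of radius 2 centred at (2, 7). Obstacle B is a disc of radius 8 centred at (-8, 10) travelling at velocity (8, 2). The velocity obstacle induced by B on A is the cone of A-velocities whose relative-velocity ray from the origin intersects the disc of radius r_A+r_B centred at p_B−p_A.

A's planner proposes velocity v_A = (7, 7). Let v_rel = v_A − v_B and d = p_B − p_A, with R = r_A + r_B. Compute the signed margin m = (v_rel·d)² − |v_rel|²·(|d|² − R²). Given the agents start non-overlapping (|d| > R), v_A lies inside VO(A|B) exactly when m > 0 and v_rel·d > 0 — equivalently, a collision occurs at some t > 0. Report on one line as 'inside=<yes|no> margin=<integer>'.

d = (-10, 3),  |d|² = 109;  R = 2+8 = 10,  c = 109−10² = 9
v_rel = (-1, 5),  |v_rel|² = 26;  v_rel·d = (-1)·(-10) + (5)·(3) = 25
26·t² − 50·t + 9 = 0  ⇒  m = 25² − 26·9 = 391
m = 391 > 0,  v_rel·d = 25 > 0  ⇒  inside

inside=yes margin=391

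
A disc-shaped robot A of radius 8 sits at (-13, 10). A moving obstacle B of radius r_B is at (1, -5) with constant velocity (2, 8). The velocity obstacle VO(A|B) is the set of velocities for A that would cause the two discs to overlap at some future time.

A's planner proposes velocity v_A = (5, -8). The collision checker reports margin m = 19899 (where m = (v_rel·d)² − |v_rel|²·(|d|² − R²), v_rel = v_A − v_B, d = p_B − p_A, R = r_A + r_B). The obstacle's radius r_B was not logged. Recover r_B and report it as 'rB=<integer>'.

m = 19899
d = (14, -15);  v_rel = (3, -16),  |v_rel|² = 265
v_rel×d = (3)·(-15) − (-16)·(14) = 179
since m = R²·265 − 179²:  R² = (32041 + 19899) / 265 = 196
R = √196 = 14  ⇒  r_B = 14 − 8 = 6

rB=6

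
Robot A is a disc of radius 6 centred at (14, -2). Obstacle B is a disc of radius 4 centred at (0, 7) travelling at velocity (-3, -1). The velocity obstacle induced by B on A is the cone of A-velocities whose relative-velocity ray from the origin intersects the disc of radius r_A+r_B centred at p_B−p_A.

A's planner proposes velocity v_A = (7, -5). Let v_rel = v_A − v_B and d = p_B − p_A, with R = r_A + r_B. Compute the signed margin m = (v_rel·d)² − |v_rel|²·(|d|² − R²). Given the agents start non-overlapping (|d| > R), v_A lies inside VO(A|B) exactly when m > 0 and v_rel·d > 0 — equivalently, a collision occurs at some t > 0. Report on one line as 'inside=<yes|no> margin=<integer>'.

d = (-14, 9),  |d|² = 277;  R = 6+4 = 10,  c = 277−10² = 177
v_rel = (10, -4),  |v_rel|² = 116;  v_rel·d = (10)·(-14) + (-4)·(9) = -176
116·t² + 352·t + 177 = 0  ⇒  m = (-176)² − 116·177 = 10444
m = 10444 > 0,  v_rel·d = -176 < 0  ⇒  outside

inside=no margin=10444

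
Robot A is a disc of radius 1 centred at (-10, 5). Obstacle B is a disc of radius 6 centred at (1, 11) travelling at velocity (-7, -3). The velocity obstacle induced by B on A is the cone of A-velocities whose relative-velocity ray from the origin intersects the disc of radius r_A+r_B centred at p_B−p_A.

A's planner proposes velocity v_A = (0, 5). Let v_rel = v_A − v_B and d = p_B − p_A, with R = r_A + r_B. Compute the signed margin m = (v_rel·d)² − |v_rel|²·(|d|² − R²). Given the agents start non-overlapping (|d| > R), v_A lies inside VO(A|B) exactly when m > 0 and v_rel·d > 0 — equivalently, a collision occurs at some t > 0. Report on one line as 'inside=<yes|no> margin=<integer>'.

d = (11, 6),  |d|² = 157;  R = 1+6 = 7,  c = 157−7² = 108
v_rel = (7, 8),  |v_rel|² = 113;  v_rel·d = (7)·(11) + (8)·(6) = 125
113·t² − 250·t + 108 = 0  ⇒  m = 125² − 113·108 = 3421
m = 3421 > 0,  v_rel·d = 125 > 0  ⇒  inside

inside=yes margin=3421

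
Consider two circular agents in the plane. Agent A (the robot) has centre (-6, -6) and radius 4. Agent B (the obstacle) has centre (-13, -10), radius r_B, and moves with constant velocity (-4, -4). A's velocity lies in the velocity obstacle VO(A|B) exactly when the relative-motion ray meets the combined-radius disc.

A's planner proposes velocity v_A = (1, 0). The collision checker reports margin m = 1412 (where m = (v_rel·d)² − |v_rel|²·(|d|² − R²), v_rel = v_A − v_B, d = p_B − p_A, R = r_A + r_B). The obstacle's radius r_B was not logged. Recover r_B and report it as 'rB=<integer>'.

m = 1412
d = (-7, -4);  v_rel = (5, 4),  |v_rel|² = 41
v_rel×d = (5)·(-4) − (4)·(-7) = 8
since m = R²·41 − 8²:  R² = (64 + 1412) / 41 = 36
R = √36 = 6  ⇒  r_B = 6 − 4 = 2

rB=2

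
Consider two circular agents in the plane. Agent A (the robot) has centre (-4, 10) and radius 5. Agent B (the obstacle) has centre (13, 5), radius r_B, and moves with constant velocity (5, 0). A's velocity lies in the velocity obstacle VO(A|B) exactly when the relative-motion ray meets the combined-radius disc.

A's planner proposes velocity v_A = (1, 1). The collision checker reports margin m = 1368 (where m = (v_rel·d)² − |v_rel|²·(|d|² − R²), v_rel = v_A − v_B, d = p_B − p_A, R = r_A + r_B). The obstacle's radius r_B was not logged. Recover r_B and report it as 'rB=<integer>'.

m = 1368
d = (17, -5);  v_rel = (-4, 1),  |v_rel|² = 17
v_rel×d = (-4)·(-5) − (1)·(17) = 3
since m = R²·17 − 3²:  R² = (9 + 1368) / 17 = 81
R = √81 = 9  ⇒  r_B = 9 − 5 = 4

rB=4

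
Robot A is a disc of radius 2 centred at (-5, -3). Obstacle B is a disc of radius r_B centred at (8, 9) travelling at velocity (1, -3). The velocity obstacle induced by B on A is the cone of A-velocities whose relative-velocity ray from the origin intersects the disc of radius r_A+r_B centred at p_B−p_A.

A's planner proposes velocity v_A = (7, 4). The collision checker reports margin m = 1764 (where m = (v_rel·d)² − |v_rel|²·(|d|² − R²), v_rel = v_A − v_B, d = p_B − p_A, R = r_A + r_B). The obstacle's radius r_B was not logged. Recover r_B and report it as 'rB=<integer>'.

m = 1764
d = (13, 12);  v_rel = (6, 7),  |v_rel|² = 85
v_rel×d = (6)·(12) − (7)·(13) = -19
since m = R²·85 − (-19)²:  R² = (361 + 1764) / 85 = 25
R = √25 = 5  ⇒  r_B = 5 − 2 = 3

rB=3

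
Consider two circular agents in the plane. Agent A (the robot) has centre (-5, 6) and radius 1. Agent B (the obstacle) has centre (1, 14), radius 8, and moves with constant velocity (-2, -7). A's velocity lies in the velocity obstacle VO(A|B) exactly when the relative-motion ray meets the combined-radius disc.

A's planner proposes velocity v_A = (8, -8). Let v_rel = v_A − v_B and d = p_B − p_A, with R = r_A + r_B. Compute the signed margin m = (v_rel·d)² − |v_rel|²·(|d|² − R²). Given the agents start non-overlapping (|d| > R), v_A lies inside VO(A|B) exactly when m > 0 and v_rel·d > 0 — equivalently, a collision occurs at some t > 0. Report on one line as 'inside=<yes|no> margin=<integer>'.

d = (6, 8),  |d|² = 100;  R = 1+8 = 9,  c = 100−9² = 19
v_rel = (10, -1),  |v_rel|² = 101;  v_rel·d = (10)·(6) + (-1)·(8) = 52
101·t² − 104·t + 19 = 0  ⇒  m = 52² − 101·19 = 785
m = 785 > 0,  v_rel·d = 52 > 0  ⇒  inside

inside=yes margin=785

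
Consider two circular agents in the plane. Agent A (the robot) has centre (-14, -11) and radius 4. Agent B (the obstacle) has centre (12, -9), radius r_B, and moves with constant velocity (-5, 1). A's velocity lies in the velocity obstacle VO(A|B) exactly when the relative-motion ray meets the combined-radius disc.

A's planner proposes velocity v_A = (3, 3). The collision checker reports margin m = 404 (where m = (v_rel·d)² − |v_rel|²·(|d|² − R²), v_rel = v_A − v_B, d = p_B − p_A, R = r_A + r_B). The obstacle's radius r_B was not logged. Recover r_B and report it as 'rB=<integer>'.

m = 404
d = (26, 2);  v_rel = (8, 2),  |v_rel|² = 68
v_rel×d = (8)·(2) − (2)·(26) = -36
since m = R²·68 − (-36)²:  R² = (1296 + 404) / 68 = 25
R = √25 = 5  ⇒  r_B = 5 − 4 = 1

rB=1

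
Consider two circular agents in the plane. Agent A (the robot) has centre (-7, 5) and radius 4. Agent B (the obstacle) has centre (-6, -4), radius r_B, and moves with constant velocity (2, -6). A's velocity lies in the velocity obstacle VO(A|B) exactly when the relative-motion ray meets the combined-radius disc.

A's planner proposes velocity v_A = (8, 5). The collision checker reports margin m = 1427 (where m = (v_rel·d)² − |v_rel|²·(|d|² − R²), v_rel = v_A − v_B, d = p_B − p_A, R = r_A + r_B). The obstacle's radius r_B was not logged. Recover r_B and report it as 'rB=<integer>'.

m = 1427
d = (1, -9);  v_rel = (6, 11),  |v_rel|² = 157
v_rel×d = (6)·(-9) − (11)·(1) = -65
since m = R²·157 − (-65)²:  R² = (4225 + 1427) / 157 = 36
R = √36 = 6  ⇒  r_B = 6 − 4 = 2

rB=2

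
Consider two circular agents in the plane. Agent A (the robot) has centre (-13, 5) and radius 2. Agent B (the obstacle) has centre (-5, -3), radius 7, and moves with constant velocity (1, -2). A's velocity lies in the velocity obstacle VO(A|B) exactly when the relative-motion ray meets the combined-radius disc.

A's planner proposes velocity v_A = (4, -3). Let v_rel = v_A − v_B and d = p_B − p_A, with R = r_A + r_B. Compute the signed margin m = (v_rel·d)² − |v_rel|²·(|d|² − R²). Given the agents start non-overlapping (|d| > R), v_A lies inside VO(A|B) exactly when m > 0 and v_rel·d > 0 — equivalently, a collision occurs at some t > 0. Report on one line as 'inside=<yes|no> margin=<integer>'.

d = (8, -8),  |d|² = 128;  R = 2+7 = 9,  c = 128−9² = 47
v_rel = (3, -1),  |v_rel|² = 10;  v_rel·d = (3)·(8) + (-1)·(-8) = 32
10·t² − 64·t + 47 = 0  ⇒  m = 32² − 10·47 = 554
m = 554 > 0,  v_rel·d = 32 > 0  ⇒  inside

inside=yes margin=554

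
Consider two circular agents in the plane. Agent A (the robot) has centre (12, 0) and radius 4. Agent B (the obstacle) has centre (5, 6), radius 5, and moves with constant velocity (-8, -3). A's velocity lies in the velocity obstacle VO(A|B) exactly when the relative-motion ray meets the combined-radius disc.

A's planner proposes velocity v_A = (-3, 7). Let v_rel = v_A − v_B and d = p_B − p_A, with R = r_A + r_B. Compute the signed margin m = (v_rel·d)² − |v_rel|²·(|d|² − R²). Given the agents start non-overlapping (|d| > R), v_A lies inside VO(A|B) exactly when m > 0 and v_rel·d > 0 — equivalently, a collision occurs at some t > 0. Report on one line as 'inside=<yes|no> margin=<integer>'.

d = (-7, 6),  |d|² = 85;  R = 4+5 = 9,  c = 85−9² = 4
v_rel = (5, 10),  |v_rel|² = 125;  v_rel·d = (5)·(-7) + (10)·(6) = 25
125·t² − 50·t + 4 = 0  ⇒  m = 25² − 125·4 = 125
m = 125 > 0,  v_rel·d = 25 > 0  ⇒  inside

inside=yes margin=125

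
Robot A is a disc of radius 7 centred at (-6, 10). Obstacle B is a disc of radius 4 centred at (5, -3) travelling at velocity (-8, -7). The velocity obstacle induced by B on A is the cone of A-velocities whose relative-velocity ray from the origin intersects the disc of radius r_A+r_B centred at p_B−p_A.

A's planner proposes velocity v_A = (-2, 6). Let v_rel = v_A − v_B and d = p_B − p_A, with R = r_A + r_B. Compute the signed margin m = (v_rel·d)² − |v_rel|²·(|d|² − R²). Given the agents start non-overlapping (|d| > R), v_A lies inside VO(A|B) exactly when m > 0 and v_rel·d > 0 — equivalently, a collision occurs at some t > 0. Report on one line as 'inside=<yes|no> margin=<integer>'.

d = (11, -13),  |d|² = 290;  R = 7+4 = 11,  c = 290−11² = 169
v_rel = (6, 13),  |v_rel|² = 205;  v_rel·d = (6)·(11) + (13)·(-13) = -103
205·t² + 206·t + 169 = 0  ⇒  m = (-103)² − 205·169 = -24036
m = -24036 < 0,  v_rel·d = -103 < 0  ⇒  outside

inside=no margin=-24036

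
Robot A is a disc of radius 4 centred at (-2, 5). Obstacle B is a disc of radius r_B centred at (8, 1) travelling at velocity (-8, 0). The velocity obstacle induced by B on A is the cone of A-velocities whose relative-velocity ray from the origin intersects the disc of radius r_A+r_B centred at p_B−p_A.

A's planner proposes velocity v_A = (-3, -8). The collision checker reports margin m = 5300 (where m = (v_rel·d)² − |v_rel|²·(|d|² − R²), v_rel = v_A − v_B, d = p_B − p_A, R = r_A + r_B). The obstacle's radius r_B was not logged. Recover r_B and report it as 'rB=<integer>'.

m = 5300
d = (10, -4);  v_rel = (5, -8),  |v_rel|² = 89
v_rel×d = (5)·(-4) − (-8)·(10) = 60
since m = R²·89 − 60²:  R² = (3600 + 5300) / 89 = 100
R = √100 = 10  ⇒  r_B = 10 − 4 = 6

rB=6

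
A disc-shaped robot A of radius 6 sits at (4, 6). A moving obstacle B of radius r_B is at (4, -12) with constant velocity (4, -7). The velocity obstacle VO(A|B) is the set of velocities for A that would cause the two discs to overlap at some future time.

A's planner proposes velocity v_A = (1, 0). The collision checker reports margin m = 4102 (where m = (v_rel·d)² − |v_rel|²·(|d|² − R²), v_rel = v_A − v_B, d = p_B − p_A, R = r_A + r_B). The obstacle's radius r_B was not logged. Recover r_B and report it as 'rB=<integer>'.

m = 4102
d = (0, -18);  v_rel = (-3, 7),  |v_rel|² = 58
v_rel×d = (-3)·(-18) − (7)·(0) = 54
since m = R²·58 − 54²:  R² = (2916 + 4102) / 58 = 121
R = √121 = 11  ⇒  r_B = 11 − 6 = 5

rB=5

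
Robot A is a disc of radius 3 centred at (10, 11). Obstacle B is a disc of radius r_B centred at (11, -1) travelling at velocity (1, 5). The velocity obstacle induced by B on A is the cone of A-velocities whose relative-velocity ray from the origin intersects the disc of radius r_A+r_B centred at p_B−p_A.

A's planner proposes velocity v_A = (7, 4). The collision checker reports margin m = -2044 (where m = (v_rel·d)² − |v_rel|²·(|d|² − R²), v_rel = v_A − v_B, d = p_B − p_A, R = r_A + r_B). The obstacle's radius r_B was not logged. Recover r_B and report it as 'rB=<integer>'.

m = -2044
d = (1, -12);  v_rel = (6, -1),  |v_rel|² = 37
v_rel×d = (6)·(-12) − (-1)·(1) = -71
since m = R²·37 − (-71)²:  R² = (5041 + -2044) / 37 = 81
R = √81 = 9  ⇒  r_B = 9 − 3 = 6

rB=6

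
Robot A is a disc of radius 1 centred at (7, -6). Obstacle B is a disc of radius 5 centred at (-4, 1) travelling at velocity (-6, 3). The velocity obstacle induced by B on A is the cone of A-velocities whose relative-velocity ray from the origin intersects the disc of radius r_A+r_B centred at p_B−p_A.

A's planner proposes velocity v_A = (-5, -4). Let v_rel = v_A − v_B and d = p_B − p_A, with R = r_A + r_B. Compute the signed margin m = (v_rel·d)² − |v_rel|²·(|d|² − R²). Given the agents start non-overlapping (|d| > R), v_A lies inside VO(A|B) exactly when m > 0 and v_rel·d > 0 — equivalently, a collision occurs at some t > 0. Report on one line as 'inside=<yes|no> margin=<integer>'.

d = (-11, 7),  |d|² = 170;  R = 1+5 = 6,  c = 170−6² = 134
v_rel = (1, -7),  |v_rel|² = 50;  v_rel·d = (1)·(-11) + (-7)·(7) = -60
50·t² + 120·t + 134 = 0  ⇒  m = (-60)² − 50·134 = -3100
m = -3100 < 0,  v_rel·d = -60 < 0  ⇒  outside

inside=no margin=-3100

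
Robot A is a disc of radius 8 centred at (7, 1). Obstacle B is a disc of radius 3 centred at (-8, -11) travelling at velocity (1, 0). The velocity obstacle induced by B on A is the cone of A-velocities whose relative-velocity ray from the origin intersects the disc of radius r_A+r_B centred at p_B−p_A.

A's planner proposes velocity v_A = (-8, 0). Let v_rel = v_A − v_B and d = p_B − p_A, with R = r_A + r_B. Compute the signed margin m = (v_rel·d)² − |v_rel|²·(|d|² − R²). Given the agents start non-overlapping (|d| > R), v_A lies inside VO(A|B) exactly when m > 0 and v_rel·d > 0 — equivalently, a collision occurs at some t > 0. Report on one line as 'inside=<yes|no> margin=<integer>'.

d = (-15, -12),  |d|² = 369;  R = 8+3 = 11,  c = 369−11² = 248
v_rel = (-9, 0),  |v_rel|² = 81;  v_rel·d = (-9)·(-15) + (0)·(-12) = 135
81·t² − 270·t + 248 = 0  ⇒  m = 135² − 81·248 = -1863
m = -1863 < 0,  v_rel·d = 135 > 0  ⇒  outside

inside=no margin=-1863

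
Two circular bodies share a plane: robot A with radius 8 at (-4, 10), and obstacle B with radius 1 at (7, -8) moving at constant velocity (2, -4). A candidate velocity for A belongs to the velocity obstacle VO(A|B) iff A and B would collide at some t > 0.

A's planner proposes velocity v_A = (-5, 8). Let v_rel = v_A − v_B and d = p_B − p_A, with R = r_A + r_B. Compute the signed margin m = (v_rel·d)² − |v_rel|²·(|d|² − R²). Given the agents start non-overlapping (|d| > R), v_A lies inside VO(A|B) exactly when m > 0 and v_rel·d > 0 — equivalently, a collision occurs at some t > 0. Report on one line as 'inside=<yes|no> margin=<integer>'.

d = (11, -18),  |d|² = 445;  R = 8+1 = 9,  c = 445−9² = 364
v_rel = (-7, 12),  |v_rel|² = 193;  v_rel·d = (-7)·(11) + (12)·(-18) = -293
193·t² + 586·t + 364 = 0  ⇒  m = (-293)² − 193·364 = 15597
m = 15597 > 0,  v_rel·d = -293 < 0  ⇒  outside

inside=no margin=15597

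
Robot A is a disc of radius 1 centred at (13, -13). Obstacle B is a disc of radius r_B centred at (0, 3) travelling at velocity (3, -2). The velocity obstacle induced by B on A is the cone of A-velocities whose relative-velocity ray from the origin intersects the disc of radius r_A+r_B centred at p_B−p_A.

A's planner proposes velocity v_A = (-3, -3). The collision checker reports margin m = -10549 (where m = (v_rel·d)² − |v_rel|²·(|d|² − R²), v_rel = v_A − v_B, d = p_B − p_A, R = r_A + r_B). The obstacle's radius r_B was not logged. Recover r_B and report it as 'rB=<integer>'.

m = -10549
d = (-13, 16);  v_rel = (-6, -1),  |v_rel|² = 37
v_rel×d = (-6)·(16) − (-1)·(-13) = -109
since m = R²·37 − (-109)²:  R² = (11881 + -10549) / 37 = 36
R = √36 = 6  ⇒  r_B = 6 − 1 = 5

rB=5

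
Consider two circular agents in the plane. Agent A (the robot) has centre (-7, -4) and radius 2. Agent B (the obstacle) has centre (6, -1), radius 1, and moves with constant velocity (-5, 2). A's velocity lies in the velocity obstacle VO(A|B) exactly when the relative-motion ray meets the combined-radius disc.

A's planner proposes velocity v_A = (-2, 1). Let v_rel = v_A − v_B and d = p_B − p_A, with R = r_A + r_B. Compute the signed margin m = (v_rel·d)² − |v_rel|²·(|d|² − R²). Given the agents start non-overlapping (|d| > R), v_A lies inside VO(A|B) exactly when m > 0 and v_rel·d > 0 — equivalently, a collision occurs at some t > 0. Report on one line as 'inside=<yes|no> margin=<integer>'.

d = (13, 3),  |d|² = 178;  R = 2+1 = 3,  c = 178−3² = 169
v_rel = (3, -1),  |v_rel|² = 10;  v_rel·d = (3)·(13) + (-1)·(3) = 36
10·t² − 72·t + 169 = 0  ⇒  m = 36² − 10·169 = -394
m = -394 < 0,  v_rel·d = 36 > 0  ⇒  outside

inside=no margin=-394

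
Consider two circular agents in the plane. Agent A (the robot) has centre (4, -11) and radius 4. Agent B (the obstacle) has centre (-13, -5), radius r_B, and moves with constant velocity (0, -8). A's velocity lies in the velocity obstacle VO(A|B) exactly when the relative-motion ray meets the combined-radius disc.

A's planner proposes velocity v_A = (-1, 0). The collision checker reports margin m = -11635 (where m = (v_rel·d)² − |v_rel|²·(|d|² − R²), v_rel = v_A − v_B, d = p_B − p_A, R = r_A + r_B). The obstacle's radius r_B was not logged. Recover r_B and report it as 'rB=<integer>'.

m = -11635
d = (-17, 6);  v_rel = (-1, 8),  |v_rel|² = 65
v_rel×d = (-1)·(6) − (8)·(-17) = 130
since m = R²·65 − 130²:  R² = (16900 + -11635) / 65 = 81
R = √81 = 9  ⇒  r_B = 9 − 4 = 5

rB=5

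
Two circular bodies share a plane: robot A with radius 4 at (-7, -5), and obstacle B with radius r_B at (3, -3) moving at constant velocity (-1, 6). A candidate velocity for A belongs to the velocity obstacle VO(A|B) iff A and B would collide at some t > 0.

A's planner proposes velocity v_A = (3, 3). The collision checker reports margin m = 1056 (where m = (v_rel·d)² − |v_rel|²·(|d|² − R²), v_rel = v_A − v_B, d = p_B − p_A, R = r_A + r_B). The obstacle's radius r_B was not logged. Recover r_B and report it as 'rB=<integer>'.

m = 1056
d = (10, 2);  v_rel = (4, -3),  |v_rel|² = 25
v_rel×d = (4)·(2) − (-3)·(10) = 38
since m = R²·25 − 38²:  R² = (1444 + 1056) / 25 = 100
R = √100 = 10  ⇒  r_B = 10 − 4 = 6

rB=6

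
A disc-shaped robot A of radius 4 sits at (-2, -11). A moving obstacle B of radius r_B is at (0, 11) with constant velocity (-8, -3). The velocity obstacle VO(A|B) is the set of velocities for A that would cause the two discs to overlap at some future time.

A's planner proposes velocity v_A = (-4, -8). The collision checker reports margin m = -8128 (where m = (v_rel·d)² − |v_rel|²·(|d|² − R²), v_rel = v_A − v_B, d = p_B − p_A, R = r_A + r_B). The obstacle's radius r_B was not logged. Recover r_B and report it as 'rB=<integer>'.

m = -8128
d = (2, 22);  v_rel = (4, -5),  |v_rel|² = 41
v_rel×d = (4)·(22) − (-5)·(2) = 98
since m = R²·41 − 98²:  R² = (9604 + -8128) / 41 = 36
R = √36 = 6  ⇒  r_B = 6 − 4 = 2

rB=2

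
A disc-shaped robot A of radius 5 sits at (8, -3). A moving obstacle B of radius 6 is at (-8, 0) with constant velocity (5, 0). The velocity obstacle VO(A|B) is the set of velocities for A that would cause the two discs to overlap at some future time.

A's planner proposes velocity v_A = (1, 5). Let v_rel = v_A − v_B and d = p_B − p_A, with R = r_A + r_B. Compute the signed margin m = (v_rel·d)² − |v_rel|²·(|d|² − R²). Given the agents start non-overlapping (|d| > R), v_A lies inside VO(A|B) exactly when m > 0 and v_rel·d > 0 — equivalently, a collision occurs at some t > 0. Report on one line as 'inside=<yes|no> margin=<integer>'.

d = (-16, 3),  |d|² = 265;  R = 5+6 = 11,  c = 265−11² = 144
v_rel = (-4, 5),  |v_rel|² = 41;  v_rel·d = (-4)·(-16) + (5)·(3) = 79
41·t² − 158·t + 144 = 0  ⇒  m = 79² − 41·144 = 337
m = 337 > 0,  v_rel·d = 79 > 0  ⇒  inside

inside=yes margin=337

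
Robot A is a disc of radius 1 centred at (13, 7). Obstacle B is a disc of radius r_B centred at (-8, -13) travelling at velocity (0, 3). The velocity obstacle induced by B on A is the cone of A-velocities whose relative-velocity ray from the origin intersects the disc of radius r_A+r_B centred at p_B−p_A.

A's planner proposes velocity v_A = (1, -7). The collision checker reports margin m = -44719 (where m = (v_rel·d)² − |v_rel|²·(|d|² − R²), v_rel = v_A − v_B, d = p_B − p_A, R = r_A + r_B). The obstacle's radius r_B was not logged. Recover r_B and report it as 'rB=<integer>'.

m = -44719
d = (-21, -20);  v_rel = (1, -10),  |v_rel|² = 101
v_rel×d = (1)·(-20) − (-10)·(-21) = -230
since m = R²·101 − (-230)²:  R² = (52900 + -44719) / 101 = 81
R = √81 = 9  ⇒  r_B = 9 − 1 = 8

rB=8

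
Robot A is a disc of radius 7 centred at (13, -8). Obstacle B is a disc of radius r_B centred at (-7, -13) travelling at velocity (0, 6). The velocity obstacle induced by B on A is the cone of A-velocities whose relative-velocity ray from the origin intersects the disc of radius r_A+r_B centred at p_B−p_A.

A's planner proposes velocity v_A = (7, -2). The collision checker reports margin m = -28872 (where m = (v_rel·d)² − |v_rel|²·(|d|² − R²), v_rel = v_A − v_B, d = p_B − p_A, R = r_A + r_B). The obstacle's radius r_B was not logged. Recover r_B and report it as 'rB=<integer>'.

m = -28872
d = (-20, -5);  v_rel = (7, -8),  |v_rel|² = 113
v_rel×d = (7)·(-5) − (-8)·(-20) = -195
since m = R²·113 − (-195)²:  R² = (38025 + -28872) / 113 = 81
R = √81 = 9  ⇒  r_B = 9 − 7 = 2

rB=2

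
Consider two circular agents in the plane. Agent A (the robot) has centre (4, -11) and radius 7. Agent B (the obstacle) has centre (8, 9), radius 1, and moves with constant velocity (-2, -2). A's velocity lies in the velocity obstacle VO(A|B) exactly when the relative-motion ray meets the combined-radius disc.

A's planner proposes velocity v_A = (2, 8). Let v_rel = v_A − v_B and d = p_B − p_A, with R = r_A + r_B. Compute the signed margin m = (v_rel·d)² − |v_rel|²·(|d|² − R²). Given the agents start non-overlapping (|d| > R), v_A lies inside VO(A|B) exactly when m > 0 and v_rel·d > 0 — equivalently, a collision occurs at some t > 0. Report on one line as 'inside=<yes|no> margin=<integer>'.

d = (4, 20),  |d|² = 416;  R = 7+1 = 8,  c = 416−8² = 352
v_rel = (4, 10),  |v_rel|² = 116;  v_rel·d = (4)·(4) + (10)·(20) = 216
116·t² − 432·t + 352 = 0  ⇒  m = 216² − 116·352 = 5824
m = 5824 > 0,  v_rel·d = 216 > 0  ⇒  inside

inside=yes margin=5824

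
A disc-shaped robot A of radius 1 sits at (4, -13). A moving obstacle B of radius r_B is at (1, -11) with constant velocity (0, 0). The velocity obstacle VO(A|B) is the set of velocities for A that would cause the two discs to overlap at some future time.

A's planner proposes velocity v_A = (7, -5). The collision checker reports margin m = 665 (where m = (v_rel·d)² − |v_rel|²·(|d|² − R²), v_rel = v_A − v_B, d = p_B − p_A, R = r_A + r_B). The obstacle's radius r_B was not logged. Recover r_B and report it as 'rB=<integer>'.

m = 665
d = (-3, 2);  v_rel = (7, -5),  |v_rel|² = 74
v_rel×d = (7)·(2) − (-5)·(-3) = -1
since m = R²·74 − (-1)²:  R² = (1 + 665) / 74 = 9
R = √9 = 3  ⇒  r_B = 3 − 1 = 2

rB=2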